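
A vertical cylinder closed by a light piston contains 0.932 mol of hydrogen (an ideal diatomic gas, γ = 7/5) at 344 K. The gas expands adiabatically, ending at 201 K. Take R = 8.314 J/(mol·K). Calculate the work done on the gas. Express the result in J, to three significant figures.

W ≈ -2770 J

Adiabatic ⇒ Q = 0, so W_by = −ΔU = nCᵥ(T₁ − T₂).
Cᵥ = 5R/2 = 20.79 J/(mol·K).
W = (0.932)(20.79)(344 − 201) = 2770 J.
Work on gas = −W_by = -2770 J.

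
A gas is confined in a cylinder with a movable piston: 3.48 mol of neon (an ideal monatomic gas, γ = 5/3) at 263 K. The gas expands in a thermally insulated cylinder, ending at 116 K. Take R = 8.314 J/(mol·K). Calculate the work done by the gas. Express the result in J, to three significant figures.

Adiabatic ⇒ Q = 0, so W_by = −ΔU = nCᵥ(T₁ − T₂).
Cᵥ = 3R/2 = 12.47 J/(mol·K).
W = (3.48)(12.47)(263 − 116) = 6380 J.

W ≈ 6380 J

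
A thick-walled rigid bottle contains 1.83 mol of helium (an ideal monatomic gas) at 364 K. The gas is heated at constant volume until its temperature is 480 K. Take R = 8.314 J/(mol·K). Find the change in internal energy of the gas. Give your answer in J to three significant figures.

ΔU ≈ 2650 J

Constant volume ⇒ W = 0, so Q = ΔU = nCᵥΔT with Cᵥ = 3R/2 = 12.47 J/(mol·K).
ΔU = (1.83)(12.47)(480 − 364) = 2647 J.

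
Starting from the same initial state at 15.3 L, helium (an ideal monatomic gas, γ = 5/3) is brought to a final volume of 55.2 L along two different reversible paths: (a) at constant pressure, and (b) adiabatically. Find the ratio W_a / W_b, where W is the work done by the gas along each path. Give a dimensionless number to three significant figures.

W_a / W_b ≈ 3.02

Path (a) isobaric: W = P₁(V₂ − V₁) → W_a/(P₁V₁) = 2.608.
Path (b) adiabatic: W = P₁V₁(1 − (V₁/V₂)^(γ−1))/(γ−1) → W_b/(P₁V₁) = 0.8623.
W_a / W_b = 2.608 / 0.8623 = 3.024.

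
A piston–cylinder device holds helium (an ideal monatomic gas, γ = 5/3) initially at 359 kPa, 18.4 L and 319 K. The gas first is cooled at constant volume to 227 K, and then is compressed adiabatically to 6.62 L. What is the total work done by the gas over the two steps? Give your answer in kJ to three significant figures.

W_total ≈ -6.89 kJ

Step 1 (isochoric): W = 0 (constant volume).
After step 1: P = 255.5 kPa (V unchanged).
Step 2 (adiabatic): W = (P₁V₁ − P₂V₂)/(γ−1) = (4701 − 9292)/0.667 = -6888 J.
W_total = 0 − 6888 = -6888 J.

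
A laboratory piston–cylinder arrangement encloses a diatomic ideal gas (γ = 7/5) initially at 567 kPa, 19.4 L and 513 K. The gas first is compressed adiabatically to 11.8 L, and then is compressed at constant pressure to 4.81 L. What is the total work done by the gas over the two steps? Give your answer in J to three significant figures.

W_total ≈ -14000 J

Step 1 (adiabatic): W = (P₁V₁ − P₂V₂)/(γ−1) = (11000 − 13420)/0.4 = -6051 J.
After step 1: P = 1137 kPa, V = 11.8 L, T = 625.9 K.
Step 2 (isobaric): W = PΔV = (1137 kPa)(4.81 − 11.8 L) = -7950 J.
W_total = -6051 − 7950 = -14000 J.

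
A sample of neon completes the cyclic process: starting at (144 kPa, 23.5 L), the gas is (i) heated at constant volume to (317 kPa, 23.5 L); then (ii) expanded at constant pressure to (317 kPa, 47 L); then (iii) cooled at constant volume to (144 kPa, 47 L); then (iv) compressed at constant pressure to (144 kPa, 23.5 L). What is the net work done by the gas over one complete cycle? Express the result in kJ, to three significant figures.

W_net ≈ 4.07 kJ

Constant-volume legs do no work.
W(ii) = (317)(47 − 23.5) = 7450 J; W(iv) = (144)(23.5 − 47) = -3384 J.
W_net = 7450 − 3384 = 4066 J (the clockwise enclosed area).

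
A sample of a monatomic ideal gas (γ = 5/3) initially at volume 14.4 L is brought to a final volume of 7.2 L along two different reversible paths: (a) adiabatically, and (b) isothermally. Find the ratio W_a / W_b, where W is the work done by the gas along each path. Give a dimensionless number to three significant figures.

W_a / W_b ≈ 1.27

Path (a) adiabatic: W = P₁V₁(1 − (V₁/V₂)^(γ−1))/(γ−1) → W_a/(P₁V₁) = -0.8811.
Path (b) isothermal: W = P₁V₁ ln(V₂/V₁) → W_b/(P₁V₁) = -0.6931.
W_a / W_b = -0.8811 / -0.6931 = 1.271.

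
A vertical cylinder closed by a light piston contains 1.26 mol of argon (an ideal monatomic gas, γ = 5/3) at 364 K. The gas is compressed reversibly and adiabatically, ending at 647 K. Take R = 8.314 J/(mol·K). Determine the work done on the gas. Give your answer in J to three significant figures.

Adiabatic ⇒ Q = 0, so W_by = −ΔU = nCᵥ(T₁ − T₂).
Cᵥ = 3R/2 = 12.47 J/(mol·K).
W = (1.26)(12.47)(364 − 647) = -4447 J.
Work on gas = −W_by = 4447 J.

W ≈ 4450 J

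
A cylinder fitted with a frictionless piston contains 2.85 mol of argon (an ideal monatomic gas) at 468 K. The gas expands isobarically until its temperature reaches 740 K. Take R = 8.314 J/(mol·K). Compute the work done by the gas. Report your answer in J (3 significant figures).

Isobaric: W = P ΔV = nR ΔT.
W = (2.85)(8.314)(740 − 468) = 6445 J.

W ≈ 6450 J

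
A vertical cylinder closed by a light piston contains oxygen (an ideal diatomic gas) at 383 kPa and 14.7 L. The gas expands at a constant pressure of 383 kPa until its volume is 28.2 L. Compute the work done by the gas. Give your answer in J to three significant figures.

Isobaric: W = P ΔV.
W = (383 kPa)(28.2 − 14.7 L) = (383)(13.5) = 5170 J.

W ≈ 5170 J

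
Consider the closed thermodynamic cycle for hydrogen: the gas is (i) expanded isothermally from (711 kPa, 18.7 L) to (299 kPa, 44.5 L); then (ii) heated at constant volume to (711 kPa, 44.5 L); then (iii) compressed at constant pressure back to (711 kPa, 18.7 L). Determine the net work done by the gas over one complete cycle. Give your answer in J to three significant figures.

Leg (i): W = PᵢVᵢ ln(V_f/Vᵢ) = (13296) ln(44.5/18.7) = 11527 J.
Leg (ii): W = 0.
Leg (iii): W = PΔV = (711)(18.7 − 44.5) = -18344 J.
W_net = 11527 − 18344 = -6817 J.

W_net ≈ -6820 J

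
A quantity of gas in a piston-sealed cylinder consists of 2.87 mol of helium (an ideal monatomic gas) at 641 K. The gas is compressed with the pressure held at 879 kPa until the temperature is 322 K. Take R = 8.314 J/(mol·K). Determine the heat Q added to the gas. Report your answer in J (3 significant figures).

Q ≈ -19000 J

Isobaric: W = nRΔT = (2.87)(8.314)(-319) = -7612 J.
ΔU = nCᵥΔT with Cᵥ = 3R/2: ΔU = (2.87)(12.47)(-319) = -11418 J.
Q = ΔU + W = -11418 − 7612 = -19029 J.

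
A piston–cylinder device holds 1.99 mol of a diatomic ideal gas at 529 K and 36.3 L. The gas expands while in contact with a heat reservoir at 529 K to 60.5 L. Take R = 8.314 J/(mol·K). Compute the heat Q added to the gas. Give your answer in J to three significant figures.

Isothermal ⇒ ΔU = 0, so Q = W = nRT ln(V₂/V₁).
Q = (1.99)(8.314)(529) ln(60.5/36.3) = 8752 × 0.5108 = 4471 J.

Q ≈ 4470 J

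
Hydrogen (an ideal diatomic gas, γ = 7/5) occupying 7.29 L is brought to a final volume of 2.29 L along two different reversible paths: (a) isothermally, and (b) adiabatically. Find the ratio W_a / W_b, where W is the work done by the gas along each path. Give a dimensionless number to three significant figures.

W_a / W_b ≈ 0.786

Path (a) isothermal: W = P₁V₁ ln(V₂/V₁) → W_a/(P₁V₁) = -1.158.
Path (b) adiabatic: W = P₁V₁(1 − (V₁/V₂)^(γ−1))/(γ−1) → W_b/(P₁V₁) = -1.473.
W_a / W_b = -1.158 / -1.473 = 0.7862.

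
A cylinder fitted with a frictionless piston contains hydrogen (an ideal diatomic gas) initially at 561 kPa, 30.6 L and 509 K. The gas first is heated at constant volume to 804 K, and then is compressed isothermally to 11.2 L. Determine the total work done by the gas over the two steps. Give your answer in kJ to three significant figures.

Step 1 (isochoric): W = 0 (constant volume).
After step 1: P = 886.1 kPa (V unchanged).
Step 2 (isothermal): W = P₁V₁ ln(V₂/V₁) = (27116) ln(11.2/30.6) = -27254 J.
W_total = 0 − 27254 = -27254 J.

W_total ≈ -27.3 kJ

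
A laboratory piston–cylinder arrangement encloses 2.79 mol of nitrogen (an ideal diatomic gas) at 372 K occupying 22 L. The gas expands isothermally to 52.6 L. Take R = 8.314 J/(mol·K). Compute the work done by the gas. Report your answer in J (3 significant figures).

Isothermal: W = nRT ln(V₂/V₁).
W = (2.79)(8.314)(372) × ln(52.6/22)
  = 8629 × 0.8717
W_by_gas = 7522 J.

W ≈ 7520 J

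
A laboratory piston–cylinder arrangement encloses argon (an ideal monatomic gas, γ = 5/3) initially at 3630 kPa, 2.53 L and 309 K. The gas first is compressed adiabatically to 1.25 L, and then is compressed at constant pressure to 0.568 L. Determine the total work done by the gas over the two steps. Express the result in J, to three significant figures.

W_total ≈ -16300 J

Step 1 (adiabatic): W = (P₁V₁ − P₂V₂)/(γ−1) = (9184 − 14695)/0.667 = -8267 J.
After step 1: P = 11756 kPa, V = 1.25 L, T = 494.4 K.
Step 2 (isobaric): W = PΔV = (11756 kPa)(0.568 − 1.25 L) = -8018 J.
W_total = -8267 − 8018 = -16284 J.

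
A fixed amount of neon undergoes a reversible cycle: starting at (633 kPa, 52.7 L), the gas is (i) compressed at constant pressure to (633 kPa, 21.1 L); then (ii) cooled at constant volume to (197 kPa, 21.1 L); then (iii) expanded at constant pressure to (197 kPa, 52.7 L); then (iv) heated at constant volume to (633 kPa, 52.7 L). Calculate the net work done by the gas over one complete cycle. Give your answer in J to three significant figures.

Constant-volume legs do no work.
W(i) = (633)(21.1 − 52.7) = -20003 J; W(iii) = (197)(52.7 − 21.1) = 6225 J.
W_net = -20003 + 6225 = -13778 J (the counter-clockwise enclosed area).

W_net ≈ -13800 J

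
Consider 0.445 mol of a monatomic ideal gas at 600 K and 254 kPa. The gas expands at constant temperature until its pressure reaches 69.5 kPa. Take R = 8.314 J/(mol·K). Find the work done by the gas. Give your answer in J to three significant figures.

Isothermal process: W = nRT ln(V₂/V₁) = nRT ln(P₁/P₂).
W = (0.445)(8.314)(600) × ln(254/69.5)
  = 2220 × ln(3.655) = 2220 × 1.296
W_by_gas = 2877 J.

W ≈ 2880 J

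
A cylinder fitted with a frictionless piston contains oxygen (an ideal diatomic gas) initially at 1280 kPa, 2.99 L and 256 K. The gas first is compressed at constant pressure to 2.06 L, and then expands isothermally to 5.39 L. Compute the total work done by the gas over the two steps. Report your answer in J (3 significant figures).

Step 1 (isobaric): W = PΔV = (1280 kPa)(2.06 − 2.99 L) = -1190 J.
After step 1: P = 1280 kPa, V = 2.06 L, T = 176.4 K.
Step 2 (isothermal): W = P₁V₁ ln(V₂/V₁) = (2637) ln(5.39/2.06) = 2536 J.
W_total = -1190 + 2536 = 1346 J.

W_total ≈ 1350 J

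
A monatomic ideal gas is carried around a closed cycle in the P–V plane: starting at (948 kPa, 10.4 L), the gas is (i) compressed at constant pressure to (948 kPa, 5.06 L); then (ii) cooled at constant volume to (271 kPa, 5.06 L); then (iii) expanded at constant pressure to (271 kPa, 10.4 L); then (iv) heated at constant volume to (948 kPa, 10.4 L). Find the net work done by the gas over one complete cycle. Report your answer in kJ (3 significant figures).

Constant-volume legs do no work.
W(i) = (948)(5.06 − 10.4) = -5062 J; W(iii) = (271)(10.4 − 5.06) = 1447 J.
W_net = -5062 + 1447 = -3615 J (the counter-clockwise enclosed area).

W_net ≈ -3.62 kJ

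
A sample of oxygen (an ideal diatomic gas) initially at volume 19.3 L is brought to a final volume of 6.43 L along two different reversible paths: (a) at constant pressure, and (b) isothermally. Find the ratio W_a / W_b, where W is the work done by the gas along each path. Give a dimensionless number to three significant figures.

W_a / W_b ≈ 0.607

Path (a) isobaric: W = P₁(V₂ − V₁) → W_a/(P₁V₁) = -0.6668.
Path (b) isothermal: W = P₁V₁ ln(V₂/V₁) → W_b/(P₁V₁) = -1.099.
W_a / W_b = -0.6668 / -1.099 = 0.6067.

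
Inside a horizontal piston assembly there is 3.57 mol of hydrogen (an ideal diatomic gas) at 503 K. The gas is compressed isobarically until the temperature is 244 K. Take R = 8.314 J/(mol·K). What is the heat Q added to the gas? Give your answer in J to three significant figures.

Q ≈ -26900 J

Isobaric: W = nRΔT = (3.57)(8.314)(-259) = -7687 J.
ΔU = nCᵥΔT with Cᵥ = 5R/2: ΔU = (3.57)(20.79)(-259) = -19218 J.
Q = ΔU + W = -19218 − 7687 = -26906 J.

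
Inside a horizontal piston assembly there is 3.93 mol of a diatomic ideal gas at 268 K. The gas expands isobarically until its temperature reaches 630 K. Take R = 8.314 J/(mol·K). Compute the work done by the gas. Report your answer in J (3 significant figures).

W ≈ 11800 J

Isobaric: W = P ΔV = nR ΔT.
W = (3.93)(8.314)(630 − 268) = 11828 J.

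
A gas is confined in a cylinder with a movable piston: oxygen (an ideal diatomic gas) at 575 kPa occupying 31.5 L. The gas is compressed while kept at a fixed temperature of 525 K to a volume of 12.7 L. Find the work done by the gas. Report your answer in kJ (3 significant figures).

W ≈ -16.5 kJ

Isothermal: W = nRT ln(V₂/V₁) = P₁V₁ ln(V₂/V₁).
P₁V₁ = (575 kPa)(31.5 L) = 18112 J.
W = 18112 × ln(12.7/31.5) = 18112 × -0.9084
W_by_gas = -16453 J.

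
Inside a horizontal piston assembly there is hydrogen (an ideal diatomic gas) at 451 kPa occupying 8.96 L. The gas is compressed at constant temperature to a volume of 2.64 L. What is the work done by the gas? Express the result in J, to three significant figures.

Isothermal: W = nRT ln(V₂/V₁) = P₁V₁ ln(V₂/V₁).
P₁V₁ = (451 kPa)(8.96 L) = 4041 J.
W = 4041 × ln(2.64/8.96) = 4041 × -1.222
W_by_gas = -4938 J.

W ≈ -4940 J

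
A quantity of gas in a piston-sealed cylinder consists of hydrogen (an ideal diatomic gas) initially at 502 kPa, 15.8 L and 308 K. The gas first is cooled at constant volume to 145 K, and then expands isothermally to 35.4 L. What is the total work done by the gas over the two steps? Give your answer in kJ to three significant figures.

W_total ≈ 3.01 kJ

Step 1 (isochoric): W = 0 (constant volume).
After step 1: P = 236.3 kPa (V unchanged).
Step 2 (isothermal): W = P₁V₁ ln(V₂/V₁) = (3734) ln(35.4/15.8) = 3012 J.
W_total = 0 + 3012 = 3012 J.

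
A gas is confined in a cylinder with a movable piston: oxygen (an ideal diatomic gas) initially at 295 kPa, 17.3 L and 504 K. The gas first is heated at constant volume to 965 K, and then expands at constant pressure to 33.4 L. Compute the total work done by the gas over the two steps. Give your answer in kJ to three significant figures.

W_total ≈ 9.09 kJ

Step 1 (isochoric): W = 0 (constant volume).
After step 1: P = 564.8 kPa (V unchanged).
Step 2 (isobaric): W = PΔV = (564.8 kPa)(33.4 − 17.3 L) = 9094 J.
W_total = 0 + 9094 = 9094 J.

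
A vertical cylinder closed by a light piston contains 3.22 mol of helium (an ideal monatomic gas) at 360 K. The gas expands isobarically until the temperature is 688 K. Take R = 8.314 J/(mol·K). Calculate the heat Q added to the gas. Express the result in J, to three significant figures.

Q ≈ 22000 J

Isobaric: W = nRΔT = (3.22)(8.314)(328) = 8781 J.
ΔU = nCᵥΔT with Cᵥ = 3R/2: ΔU = (3.22)(12.47)(328) = 13171 J.
Q = ΔU + W = 13171 + 8781 = 21952 J.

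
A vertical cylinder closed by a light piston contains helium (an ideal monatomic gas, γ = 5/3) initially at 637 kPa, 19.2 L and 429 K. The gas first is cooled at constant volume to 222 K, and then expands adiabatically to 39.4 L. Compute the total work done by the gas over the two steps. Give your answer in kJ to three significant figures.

W_total ≈ 3.61 kJ

Step 1 (isochoric): W = 0 (constant volume).
After step 1: P = 329.6 kPa (V unchanged).
Step 2 (adiabatic): W = (P₁V₁ − P₂V₂)/(γ−1) = (6329 − 3919)/0.667 = 3615 J.
W_total = 0 + 3615 = 3615 J.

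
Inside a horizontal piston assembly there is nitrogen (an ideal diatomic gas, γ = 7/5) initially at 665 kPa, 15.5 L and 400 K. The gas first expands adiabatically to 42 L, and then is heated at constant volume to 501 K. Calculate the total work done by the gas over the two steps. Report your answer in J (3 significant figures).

Step 1 (adiabatic): W = (P₁V₁ − P₂V₂)/(γ−1) = (10308 − 6918)/0.4 = 8474 J.
Step 2 (isochoric): W = 0 (constant volume).
W_total = 8474 + 0 = 8474 J.

W_total ≈ 8470 J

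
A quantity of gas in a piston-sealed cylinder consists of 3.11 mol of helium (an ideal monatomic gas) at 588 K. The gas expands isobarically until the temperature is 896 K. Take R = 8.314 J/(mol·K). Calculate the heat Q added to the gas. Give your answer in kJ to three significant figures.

Isobaric: W = nRΔT = (3.11)(8.314)(308) = 7964 J.
ΔU = nCᵥΔT with Cᵥ = 3R/2: ΔU = (3.11)(12.47)(308) = 11946 J.
Q = ΔU + W = 11946 + 7964 = 19910 J.

Q ≈ 19.9 kJ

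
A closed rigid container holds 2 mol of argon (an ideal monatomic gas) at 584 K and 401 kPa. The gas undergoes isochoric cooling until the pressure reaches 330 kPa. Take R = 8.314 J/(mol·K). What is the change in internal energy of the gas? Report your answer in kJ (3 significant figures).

Constant volume ⇒ W = 0, so Q = ΔU = nCᵥΔT with Cᵥ = 3R/2 = 12.47 J/(mol·K).
At constant V, T₂/T₁ = P₂/P₁ ⇒ ΔT = T₁(P₂/P₁ − 1) = 584·(330/401 − 1) = -103.4 K.
ΔU = (2)(12.47)(-103.4) = -2579 J.

ΔU ≈ -2.58 kJ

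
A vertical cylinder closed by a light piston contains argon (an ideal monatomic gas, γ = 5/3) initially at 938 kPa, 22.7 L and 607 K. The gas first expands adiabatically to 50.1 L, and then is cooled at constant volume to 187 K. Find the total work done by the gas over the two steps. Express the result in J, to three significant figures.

W_total ≈ 13100 J

Step 1 (adiabatic): W = (P₁V₁ − P₂V₂)/(γ−1) = (21293 − 12561)/0.667 = 13098 J.
Step 2 (isochoric): W = 0 (constant volume).
W_total = 13098 + 0 = 13098 J.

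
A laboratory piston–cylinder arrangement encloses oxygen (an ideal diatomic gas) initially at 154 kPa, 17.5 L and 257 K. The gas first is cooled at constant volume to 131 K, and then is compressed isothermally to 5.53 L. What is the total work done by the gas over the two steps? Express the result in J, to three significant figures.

W_total ≈ -1580 J

Step 1 (isochoric): W = 0 (constant volume).
After step 1: P = 78.5 kPa (V unchanged).
Step 2 (isothermal): W = P₁V₁ ln(V₂/V₁) = (1374) ln(5.53/17.5) = -1583 J.
W_total = 0 − 1583 = -1583 J.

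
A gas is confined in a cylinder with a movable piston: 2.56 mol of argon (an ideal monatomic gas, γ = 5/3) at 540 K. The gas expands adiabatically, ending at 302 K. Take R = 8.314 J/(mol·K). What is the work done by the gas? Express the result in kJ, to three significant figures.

Adiabatic ⇒ Q = 0, so W_by = −ΔU = nCᵥ(T₁ − T₂).
Cᵥ = 3R/2 = 12.47 J/(mol·K).
W = (2.56)(12.47)(540 − 302) = 7598 J.

W ≈ 7.60 kJ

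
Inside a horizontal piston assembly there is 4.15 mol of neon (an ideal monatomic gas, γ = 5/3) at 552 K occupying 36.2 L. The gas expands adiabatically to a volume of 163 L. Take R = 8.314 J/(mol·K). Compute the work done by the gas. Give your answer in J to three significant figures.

W ≈ 18100 J

Adiabatic: TV^(γ−1) = const with γ = 5/3.
T₂ = T₁ (V₁/V₂)^(γ−1) = 552 × (36.2/163)^0.667 = 552 × 0.3667 = 202.4 K.
W_by = nCᵥ(T₁ − T₂) = (4.15)(12.47)(552 − 202.4) = 18092 J.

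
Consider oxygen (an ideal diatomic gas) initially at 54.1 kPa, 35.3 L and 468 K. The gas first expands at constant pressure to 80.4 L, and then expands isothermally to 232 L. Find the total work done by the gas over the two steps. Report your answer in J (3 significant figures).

Step 1 (isobaric): W = PΔV = (54.1 kPa)(80.4 − 35.3 L) = 2440 J.
After step 1: P = 54.1 kPa, V = 80.4 L, T = 1066 K.
Step 2 (isothermal): W = P₁V₁ ln(V₂/V₁) = (4350) ln(232/80.4) = 4609 J.
W_total = 2440 + 4609 = 7049 J.

W_total ≈ 7050 J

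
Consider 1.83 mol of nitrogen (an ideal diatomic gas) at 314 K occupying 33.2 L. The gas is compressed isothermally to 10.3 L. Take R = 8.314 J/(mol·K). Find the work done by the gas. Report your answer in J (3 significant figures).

Isothermal: W = nRT ln(V₂/V₁).
W = (1.83)(8.314)(314) × ln(10.3/33.2)
  = 4777 × -1.17
W_by_gas = -5591 J.

W ≈ -5590 J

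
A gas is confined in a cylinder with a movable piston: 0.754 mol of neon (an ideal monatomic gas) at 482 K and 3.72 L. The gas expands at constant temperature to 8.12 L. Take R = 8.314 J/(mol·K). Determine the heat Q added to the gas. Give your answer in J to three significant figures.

Isothermal ⇒ ΔU = 0, so Q = W = nRT ln(V₂/V₁).
Q = (0.754)(8.314)(482) ln(8.12/3.72) = 3022 × 0.7806 = 2359 J.

Q ≈ 2360 J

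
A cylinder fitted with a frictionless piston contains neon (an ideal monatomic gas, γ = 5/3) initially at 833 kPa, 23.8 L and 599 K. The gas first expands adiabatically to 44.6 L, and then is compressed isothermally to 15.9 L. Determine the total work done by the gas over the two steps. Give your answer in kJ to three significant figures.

W_total ≈ -3.28 kJ

Step 1 (adiabatic): W = (P₁V₁ − P₂V₂)/(γ−1) = (19825 − 13043)/0.667 = 10173 J.
After step 1: P = 292.4 kPa, V = 44.6 L, T = 394.1 K.
Step 2 (isothermal): W = P₁V₁ ln(V₂/V₁) = (13043) ln(15.9/44.6) = -13453 J.
W_total = 10173 − 13453 = -3280 J.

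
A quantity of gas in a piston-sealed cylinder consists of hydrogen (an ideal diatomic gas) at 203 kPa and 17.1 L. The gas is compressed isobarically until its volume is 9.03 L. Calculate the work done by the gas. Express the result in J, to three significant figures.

Isobaric: W = P ΔV.
W = (203 kPa)(9.03 − 17.1 L) = (203)(-8.07) = -1638 J.

W ≈ -1640 J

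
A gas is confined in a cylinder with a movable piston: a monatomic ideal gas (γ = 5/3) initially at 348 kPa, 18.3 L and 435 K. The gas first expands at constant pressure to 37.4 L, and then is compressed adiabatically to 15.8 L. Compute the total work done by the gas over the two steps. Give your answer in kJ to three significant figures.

W_total ≈ -8.51 kJ

Step 1 (isobaric): W = PΔV = (348 kPa)(37.4 − 18.3 L) = 6647 J.
After step 1: P = 348 kPa, V = 37.4 L, T = 889 K.
Step 2 (adiabatic): W = (P₁V₁ − P₂V₂)/(γ−1) = (13015 − 23117)/0.667 = -15152 J.
W_total = 6647 − 15152 = -8506 J.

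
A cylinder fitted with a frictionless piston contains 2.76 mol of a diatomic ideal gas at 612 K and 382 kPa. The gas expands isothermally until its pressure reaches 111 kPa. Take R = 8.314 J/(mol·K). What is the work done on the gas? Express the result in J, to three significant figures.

W ≈ -17400 J

Isothermal process: W = nRT ln(V₂/V₁) = nRT ln(P₁/P₂).
W = (2.76)(8.314)(612) × ln(382/111)
  = 14043 × ln(3.441) = 14043 × 1.236
W_by_gas = 17356 J; work on gas = −W_by = -17356 J.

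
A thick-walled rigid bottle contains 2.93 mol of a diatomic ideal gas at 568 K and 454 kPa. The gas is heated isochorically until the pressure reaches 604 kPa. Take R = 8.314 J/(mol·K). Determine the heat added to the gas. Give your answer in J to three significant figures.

Q ≈ 11400 J

Constant volume ⇒ W = 0, so Q = ΔU = nCᵥΔT with Cᵥ = 5R/2 = 20.79 J/(mol·K).
At constant V, T₂/T₁ = P₂/P₁ ⇒ ΔT = T₁(P₂/P₁ − 1) = 568·(604/454 − 1) = 187.7 K.
ΔU = (2.93)(20.79)(187.7) = 11429 J.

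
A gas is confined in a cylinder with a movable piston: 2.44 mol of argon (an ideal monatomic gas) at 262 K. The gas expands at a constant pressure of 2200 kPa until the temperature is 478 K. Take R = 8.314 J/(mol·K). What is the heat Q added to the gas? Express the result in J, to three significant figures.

Isobaric: W = nRΔT = (2.44)(8.314)(216) = 4382 J.
ΔU = nCᵥΔT with Cᵥ = 3R/2: ΔU = (2.44)(12.47)(216) = 6573 J.
Q = ΔU + W = 6573 + 4382 = 10955 J.

Q ≈ 11000 J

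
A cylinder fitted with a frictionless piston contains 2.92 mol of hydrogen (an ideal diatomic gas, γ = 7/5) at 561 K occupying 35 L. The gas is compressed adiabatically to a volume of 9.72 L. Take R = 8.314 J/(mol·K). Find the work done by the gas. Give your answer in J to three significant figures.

Adiabatic: TV^(γ−1) = const with γ = 7/5.
T₂ = T₁ (V₁/V₂)^(γ−1) = 561 × (35/9.72)^0.4 = 561 × 1.669 = 936.5 K.
W_by = nCᵥ(T₁ − T₂) = (2.92)(20.79)(561 − 936.5) = -22792 J.

W ≈ -22800 J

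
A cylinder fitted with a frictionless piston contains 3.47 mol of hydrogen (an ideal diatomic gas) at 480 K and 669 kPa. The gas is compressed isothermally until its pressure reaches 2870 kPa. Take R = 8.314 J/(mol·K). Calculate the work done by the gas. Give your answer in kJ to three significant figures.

Isothermal process: W = nRT ln(V₂/V₁) = nRT ln(P₁/P₂).
W = (3.47)(8.314)(480) × ln(669/2870)
  = 13848 × ln(0.2331) = 13848 × -1.456
W_by_gas = -20166 J.

W ≈ -20.2 kJ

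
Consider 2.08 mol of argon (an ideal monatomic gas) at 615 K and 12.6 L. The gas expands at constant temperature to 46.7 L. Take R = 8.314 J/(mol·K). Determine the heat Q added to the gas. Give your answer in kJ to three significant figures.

Isothermal ⇒ ΔU = 0, so Q = W = nRT ln(V₂/V₁).
Q = (2.08)(8.314)(615) ln(46.7/12.6) = 10635 × 1.31 = 13933 J.

Q ≈ 13.9 kJ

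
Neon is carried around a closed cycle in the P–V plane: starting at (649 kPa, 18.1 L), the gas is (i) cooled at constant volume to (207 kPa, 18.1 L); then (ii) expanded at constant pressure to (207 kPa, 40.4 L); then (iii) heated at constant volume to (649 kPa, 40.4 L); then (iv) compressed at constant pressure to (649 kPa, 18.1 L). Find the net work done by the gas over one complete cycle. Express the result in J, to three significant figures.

W_net ≈ -9860 J

Constant-volume legs do no work.
W(ii) = (207)(40.4 − 18.1) = 4616 J; W(iv) = (649)(18.1 − 40.4) = -14473 J.
W_net = 4616 − 14473 = -9857 J (the counter-clockwise enclosed area).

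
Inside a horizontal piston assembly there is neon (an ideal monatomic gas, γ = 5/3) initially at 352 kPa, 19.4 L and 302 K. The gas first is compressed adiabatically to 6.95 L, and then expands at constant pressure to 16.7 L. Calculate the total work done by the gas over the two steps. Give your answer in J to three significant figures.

W_total ≈ 8930 J

Step 1 (adiabatic): W = (P₁V₁ − P₂V₂)/(γ−1) = (6829 − 13538)/0.667 = -10064 J.
After step 1: P = 1948 kPa, V = 6.95 L, T = 598.7 K.
Step 2 (isobaric): W = PΔV = (1948 kPa)(16.7 − 6.95 L) = 18992 J.
W_total = -10064 + 18992 = 8928 J.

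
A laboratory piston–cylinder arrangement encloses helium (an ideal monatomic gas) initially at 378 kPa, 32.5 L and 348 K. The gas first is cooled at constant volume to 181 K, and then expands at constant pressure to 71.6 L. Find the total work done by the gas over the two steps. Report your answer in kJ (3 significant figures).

Step 1 (isochoric): W = 0 (constant volume).
After step 1: P = 196.6 kPa (V unchanged).
Step 2 (isobaric): W = PΔV = (196.6 kPa)(71.6 − 32.5 L) = 7687 J.
W_total = 0 + 7687 = 7687 J.

W_total ≈ 7.69 kJ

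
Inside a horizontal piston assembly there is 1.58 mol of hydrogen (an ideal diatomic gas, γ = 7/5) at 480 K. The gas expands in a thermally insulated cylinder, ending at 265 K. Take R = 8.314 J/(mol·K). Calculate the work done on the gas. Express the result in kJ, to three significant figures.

W ≈ -7.06 kJ

Adiabatic ⇒ Q = 0, so W_by = −ΔU = nCᵥ(T₁ − T₂).
Cᵥ = 5R/2 = 20.79 J/(mol·K).
W = (1.58)(20.79)(480 − 265) = 7061 J.
Work on gas = −W_by = -7061 J.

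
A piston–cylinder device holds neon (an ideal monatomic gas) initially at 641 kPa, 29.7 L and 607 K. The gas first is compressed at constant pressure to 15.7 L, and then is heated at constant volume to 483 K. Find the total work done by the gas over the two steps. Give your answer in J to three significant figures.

Step 1 (isobaric): W = PΔV = (641 kPa)(15.7 − 29.7 L) = -8974 J.
Step 2 (isochoric): W = 0 (constant volume).
W_total = -8974 + 0 = -8974 J.

W_total ≈ -8970 J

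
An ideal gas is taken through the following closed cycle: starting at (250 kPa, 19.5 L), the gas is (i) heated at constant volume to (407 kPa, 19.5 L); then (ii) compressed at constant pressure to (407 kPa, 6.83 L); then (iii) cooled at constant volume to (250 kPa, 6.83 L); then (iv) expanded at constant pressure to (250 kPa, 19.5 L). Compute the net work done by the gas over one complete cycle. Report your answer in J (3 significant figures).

W_net ≈ -1990 J

Constant-volume legs do no work.
W(ii) = (407)(6.83 − 19.5) = -5157 J; W(iv) = (250)(19.5 − 6.83) = 3168 J.
W_net = -5157 + 3168 = -1989 J (the counter-clockwise enclosed area).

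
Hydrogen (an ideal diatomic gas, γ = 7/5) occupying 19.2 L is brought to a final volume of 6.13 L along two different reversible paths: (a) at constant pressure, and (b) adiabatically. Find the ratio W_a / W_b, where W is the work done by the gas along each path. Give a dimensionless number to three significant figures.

W_a / W_b ≈ 0.470

Path (a) isobaric: W = P₁(V₂ − V₁) → W_a/(P₁V₁) = -0.6807.
Path (b) adiabatic: W = P₁V₁(1 − (V₁/V₂)^(γ−1))/(γ−1) → W_b/(P₁V₁) = -1.447.
W_a / W_b = -0.6807 / -1.447 = 0.4704.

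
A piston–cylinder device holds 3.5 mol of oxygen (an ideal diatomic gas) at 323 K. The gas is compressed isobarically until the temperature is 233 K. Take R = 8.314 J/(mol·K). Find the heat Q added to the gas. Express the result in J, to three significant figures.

Isobaric: W = nRΔT = (3.5)(8.314)(-90) = -2619 J.
ΔU = nCᵥΔT with Cᵥ = 5R/2: ΔU = (3.5)(20.79)(-90) = -6547 J.
Q = ΔU + W = -6547 − 2619 = -9166 J.

Q ≈ -9170 J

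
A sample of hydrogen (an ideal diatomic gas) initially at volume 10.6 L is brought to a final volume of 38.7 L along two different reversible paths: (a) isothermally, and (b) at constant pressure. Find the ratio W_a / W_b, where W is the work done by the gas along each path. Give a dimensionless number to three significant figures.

Path (a) isothermal: W = P₁V₁ ln(V₂/V₁) → W_a/(P₁V₁) = 1.295.
Path (b) isobaric: W = P₁(V₂ − V₁) → W_b/(P₁V₁) = 2.651.
W_a / W_b = 1.295 / 2.651 = 0.4885.

W_a / W_b ≈ 0.488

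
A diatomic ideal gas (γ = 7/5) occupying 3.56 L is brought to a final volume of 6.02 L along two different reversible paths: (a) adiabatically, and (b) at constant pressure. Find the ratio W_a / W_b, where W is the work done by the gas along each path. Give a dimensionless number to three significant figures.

Path (a) adiabatic: W = P₁V₁(1 − (V₁/V₂)^(γ−1))/(γ−1) → W_a/(P₁V₁) = 0.4738.
Path (b) isobaric: W = P₁(V₂ − V₁) → W_b/(P₁V₁) = 0.691.
W_a / W_b = 0.4738 / 0.691 = 0.6857.

W_a / W_b ≈ 0.686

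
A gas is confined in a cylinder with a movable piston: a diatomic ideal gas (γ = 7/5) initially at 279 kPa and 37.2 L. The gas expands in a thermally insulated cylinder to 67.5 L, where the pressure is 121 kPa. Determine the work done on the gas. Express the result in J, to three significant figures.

W ≈ -5530 J

Adiabatic: W = (P₁V₁ − P₂V₂)/(γ − 1) with γ = 7/5.
P₁V₁ = 10379 J, P₂V₂ = 8168 J.
W = (10379 − 8168) / 0.4 = 5528 J.
Work on gas = −W_by = -5528 J.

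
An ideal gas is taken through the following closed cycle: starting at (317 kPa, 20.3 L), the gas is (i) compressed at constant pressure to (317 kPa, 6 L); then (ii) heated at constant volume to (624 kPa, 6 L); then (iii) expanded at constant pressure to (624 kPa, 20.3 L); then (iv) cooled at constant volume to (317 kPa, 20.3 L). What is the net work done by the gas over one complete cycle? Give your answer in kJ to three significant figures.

W_net ≈ 4.39 kJ

Constant-volume legs do no work.
W(i) = (317)(6 − 20.3) = -4533 J; W(iii) = (624)(20.3 − 6) = 8923 J.
W_net = -4533 + 8923 = 4390 J (the clockwise enclosed area).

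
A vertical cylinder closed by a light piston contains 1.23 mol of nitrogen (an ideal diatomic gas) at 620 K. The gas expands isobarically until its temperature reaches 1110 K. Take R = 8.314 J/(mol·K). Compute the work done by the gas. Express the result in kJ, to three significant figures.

W ≈ 5.01 kJ

Isobaric: W = P ΔV = nR ΔT.
W = (1.23)(8.314)(1110 − 620) = 5011 J.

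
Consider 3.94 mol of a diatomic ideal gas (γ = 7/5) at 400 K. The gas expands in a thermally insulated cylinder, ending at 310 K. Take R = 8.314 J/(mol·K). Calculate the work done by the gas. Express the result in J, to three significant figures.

Adiabatic ⇒ Q = 0, so W_by = −ΔU = nCᵥ(T₁ − T₂).
Cᵥ = 5R/2 = 20.79 J/(mol·K).
W = (3.94)(20.79)(400 − 310) = 7370 J.

W ≈ 7370 J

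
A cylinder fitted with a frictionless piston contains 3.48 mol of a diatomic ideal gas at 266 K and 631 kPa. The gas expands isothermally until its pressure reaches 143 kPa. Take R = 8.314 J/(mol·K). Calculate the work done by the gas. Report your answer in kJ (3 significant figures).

W ≈ 11.4 kJ

Isothermal process: W = nRT ln(V₂/V₁) = nRT ln(P₁/P₂).
W = (3.48)(8.314)(266) × ln(631/143)
  = 7696 × ln(4.413) = 7696 × 1.484
W_by_gas = 11425 J.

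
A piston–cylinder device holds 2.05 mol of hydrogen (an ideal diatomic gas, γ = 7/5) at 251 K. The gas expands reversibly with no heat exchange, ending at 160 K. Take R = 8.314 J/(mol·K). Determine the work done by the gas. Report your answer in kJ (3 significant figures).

Adiabatic ⇒ Q = 0, so W_by = −ΔU = nCᵥ(T₁ − T₂).
Cᵥ = 5R/2 = 20.79 J/(mol·K).
W = (2.05)(20.79)(251 − 160) = 3877 J.

W ≈ 3.88 kJ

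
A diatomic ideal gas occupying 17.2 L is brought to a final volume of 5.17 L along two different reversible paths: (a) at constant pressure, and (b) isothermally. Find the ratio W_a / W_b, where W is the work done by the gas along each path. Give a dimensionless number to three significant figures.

W_a / W_b ≈ 0.582

Path (a) isobaric: W = P₁(V₂ − V₁) → W_a/(P₁V₁) = -0.6994.
Path (b) isothermal: W = P₁V₁ ln(V₂/V₁) → W_b/(P₁V₁) = -1.202.
W_a / W_b = -0.6994 / -1.202 = 0.5819.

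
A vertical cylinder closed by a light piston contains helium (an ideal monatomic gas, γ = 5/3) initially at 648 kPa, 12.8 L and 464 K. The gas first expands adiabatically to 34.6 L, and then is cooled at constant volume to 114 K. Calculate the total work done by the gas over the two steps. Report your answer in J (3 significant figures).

Step 1 (adiabatic): W = (P₁V₁ − P₂V₂)/(γ−1) = (8294 − 4274)/0.667 = 6030 J.
Step 2 (isochoric): W = 0 (constant volume).
W_total = 6030 + 0 = 6030 J.

W_total ≈ 6030 J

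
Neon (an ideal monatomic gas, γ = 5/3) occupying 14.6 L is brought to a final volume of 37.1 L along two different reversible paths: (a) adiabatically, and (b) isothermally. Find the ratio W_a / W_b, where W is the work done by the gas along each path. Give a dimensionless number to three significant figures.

W_a / W_b ≈ 0.745

Path (a) adiabatic: W = P₁V₁(1 − (V₁/V₂)^(γ−1))/(γ−1) → W_a/(P₁V₁) = 0.6945.
Path (b) isothermal: W = P₁V₁ ln(V₂/V₁) → W_b/(P₁V₁) = 0.9326.
W_a / W_b = 0.6945 / 0.9326 = 0.7447.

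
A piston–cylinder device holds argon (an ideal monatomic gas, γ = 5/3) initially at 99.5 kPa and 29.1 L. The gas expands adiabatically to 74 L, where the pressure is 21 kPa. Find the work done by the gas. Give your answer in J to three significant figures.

W ≈ 2010 J

Adiabatic: W = (P₁V₁ − P₂V₂)/(γ − 1) with γ = 5/3.
P₁V₁ = 2895 J, P₂V₂ = 1554 J.
W = (2895 − 1554) / 0.6667 = 2012 J.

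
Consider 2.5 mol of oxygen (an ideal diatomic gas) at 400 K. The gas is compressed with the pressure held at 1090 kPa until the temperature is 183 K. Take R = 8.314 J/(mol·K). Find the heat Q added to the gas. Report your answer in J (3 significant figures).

Isobaric: W = nRΔT = (2.5)(8.314)(-217) = -4510 J.
ΔU = nCᵥΔT with Cᵥ = 5R/2: ΔU = (2.5)(20.79)(-217) = -11276 J.
Q = ΔU + W = -11276 − 4510 = -15786 J.

Q ≈ -15800 J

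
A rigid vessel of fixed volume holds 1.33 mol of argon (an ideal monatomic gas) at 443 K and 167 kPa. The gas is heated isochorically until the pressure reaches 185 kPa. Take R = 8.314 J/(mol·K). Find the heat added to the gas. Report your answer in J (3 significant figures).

Q ≈ 792 J

Constant volume ⇒ W = 0, so Q = ΔU = nCᵥΔT with Cᵥ = 3R/2 = 12.47 J/(mol·K).
At constant V, T₂/T₁ = P₂/P₁ ⇒ ΔT = T₁(P₂/P₁ − 1) = 443·(185/167 − 1) = 47.75 K.
ΔU = (1.33)(12.47)(47.75) = 792 J.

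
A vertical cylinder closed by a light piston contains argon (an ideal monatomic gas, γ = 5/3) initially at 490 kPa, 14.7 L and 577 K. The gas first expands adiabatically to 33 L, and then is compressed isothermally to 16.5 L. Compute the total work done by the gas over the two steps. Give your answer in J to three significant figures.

Step 1 (adiabatic): W = (P₁V₁ − P₂V₂)/(γ−1) = (7203 − 4201)/0.667 = 4503 J.
After step 1: P = 127.3 kPa, V = 33 L, T = 336.5 K.
Step 2 (isothermal): W = P₁V₁ ln(V₂/V₁) = (4201) ln(16.5/33) = -2912 J.
W_total = 4503 − 2912 = 1590 J.

W_total ≈ 1590 J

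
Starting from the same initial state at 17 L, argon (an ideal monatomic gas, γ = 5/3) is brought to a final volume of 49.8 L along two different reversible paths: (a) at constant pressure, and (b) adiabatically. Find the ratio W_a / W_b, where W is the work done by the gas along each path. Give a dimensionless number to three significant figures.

Path (a) isobaric: W = P₁(V₂ − V₁) → W_a/(P₁V₁) = 1.929.
Path (b) adiabatic: W = P₁V₁(1 − (V₁/V₂)^(γ−1))/(γ−1) → W_b/(P₁V₁) = 0.7673.
W_a / W_b = 1.929 / 0.7673 = 2.514.

W_a / W_b ≈ 2.51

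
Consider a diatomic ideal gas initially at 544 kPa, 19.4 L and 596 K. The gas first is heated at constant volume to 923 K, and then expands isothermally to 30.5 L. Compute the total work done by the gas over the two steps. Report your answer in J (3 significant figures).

W_total ≈ 7390 J

Step 1 (isochoric): W = 0 (constant volume).
After step 1: P = 842.5 kPa (V unchanged).
Step 2 (isothermal): W = P₁V₁ ln(V₂/V₁) = (16344) ln(30.5/19.4) = 7395 J.
W_total = 0 + 7395 = 7395 J.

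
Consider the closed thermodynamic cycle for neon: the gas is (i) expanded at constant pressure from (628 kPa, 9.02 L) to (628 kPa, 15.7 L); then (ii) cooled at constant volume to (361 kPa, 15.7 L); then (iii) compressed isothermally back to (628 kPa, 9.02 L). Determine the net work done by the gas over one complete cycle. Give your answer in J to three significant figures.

Leg (i): W = PΔV = (628)(15.7 − 9.02) = 4195 J.
Leg (ii): W = 0.
Leg (iii): W = PᵢVᵢ ln(V_f/Vᵢ) = (5668) ln(9.02/15.7) = -3141 J.
W_net = 4195 − 3141 = 1054 J.

W_net ≈ 1050 J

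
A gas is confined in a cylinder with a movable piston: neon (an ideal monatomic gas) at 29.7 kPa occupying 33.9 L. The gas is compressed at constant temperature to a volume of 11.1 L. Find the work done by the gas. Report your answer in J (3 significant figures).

W ≈ -1120 J

Isothermal: W = nRT ln(V₂/V₁) = P₁V₁ ln(V₂/V₁).
P₁V₁ = (29.7 kPa)(33.9 L) = 1007 J.
W = 1007 × ln(11.1/33.9) = 1007 × -1.116
W_by_gas = -1124 J.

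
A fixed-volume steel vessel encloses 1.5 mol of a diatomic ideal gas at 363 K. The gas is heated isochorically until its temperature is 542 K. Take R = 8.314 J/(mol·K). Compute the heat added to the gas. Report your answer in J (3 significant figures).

Q ≈ 5580 J

Constant volume ⇒ W = 0, so Q = ΔU = nCᵥΔT with Cᵥ = 5R/2 = 20.79 J/(mol·K).
ΔU = (1.5)(20.79)(542 − 363) = 5581 J.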